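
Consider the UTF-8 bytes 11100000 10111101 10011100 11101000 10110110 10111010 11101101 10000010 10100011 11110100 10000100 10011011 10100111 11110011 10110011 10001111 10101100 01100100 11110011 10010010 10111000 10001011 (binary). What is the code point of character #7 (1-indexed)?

U+D2E0B

Offset 0: leading byte 0xE0 = 11100000 → 3-byte char #1 = E0 BD 9C.
Offset 3: leading byte 0xE8 = 11101000 → 3-byte char #2 = E8 B6 BA.
Offset 6: leading byte 0xED = 11101101 → 3-byte char #3 = ED 82 A3.
Offset 9: leading byte 0xF4 = 11110100 → 4-byte char #4 = F4 84 9B A7.
Offset 13: leading byte 0xF3 = 11110011 → 4-byte char #5 = F3 B3 8F AC.
Offset 17: leading byte 0x64 = 01100100 → 1-byte char #6 = 64.
Offset 18: leading byte 0xF3 = 11110011 → 4-byte char #7 = F3 92 B8 8B.
Leading byte 0xF3 = 11110011 matches 11110xxx → 4-byte sequence.
Byte 1: 0xF3 = 11110011, payload 011 (3 bits).
Byte 2: 0x92 = 10010010 (10xxxxxx ✓), payload 010010.
Byte 3: 0xB8 = 10111000 (10xxxxxx ✓), payload 111000.
Byte 4: 0x8B = 10001011 (10xxxxxx ✓), payload 001011.
Concatenate: 011010010111000001011 = 0xD2E0B (21 bits → U+D2E0B).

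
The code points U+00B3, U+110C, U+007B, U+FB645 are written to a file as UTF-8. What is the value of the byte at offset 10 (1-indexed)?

0x85

1-indexed offset 10 is 0-indexed offset 9.
U+00B3 → 2-byte form C2 B3 at offsets 0–1.
U+110C → 3-byte form E1 84 8C at offsets 2–4.
U+007B → 1-byte form 7B at offsets 5–5.
U+FB645 → 4-byte form F3 BB 99 85 at offsets 6–9.
Offset 9 falls in char 4's range; it's byte 4 of F3 BB 99 85 = 0x85.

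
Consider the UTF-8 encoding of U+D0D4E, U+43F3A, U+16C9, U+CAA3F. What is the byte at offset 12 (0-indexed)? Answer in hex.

0x8A

U+D0D4E → 4-byte form F3 90 B5 8E at offsets 0–3.
U+43F3A → 4-byte form F1 83 BC BA at offsets 4–7.
U+16C9 → 3-byte form E1 9B 89 at offsets 8–10.
U+CAA3F → 4-byte form F3 8A A8 BF at offsets 11–14.
Offset 12 falls in char 4's range; it's byte 2 of F3 8A A8 BF = 0x8A.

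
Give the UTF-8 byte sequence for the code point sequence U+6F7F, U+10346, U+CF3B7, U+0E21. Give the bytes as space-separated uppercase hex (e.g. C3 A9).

E6 BD BF F0 90 8D 86 F3 8F 8E B7 E0 B8 A1

U+6F7F: 3-byte form → E6 BD BF.
U+10346: 4-byte form → F0 90 8D 86.
U+CF3B7: 4-byte form → F3 8F 8E B7.
U+0E21: 3-byte form → E0 B8 A1.
Concatenated (14 bytes): E6 BD BF F0 90 8D 86 F3 8F 8E B7 E0 B8 A1.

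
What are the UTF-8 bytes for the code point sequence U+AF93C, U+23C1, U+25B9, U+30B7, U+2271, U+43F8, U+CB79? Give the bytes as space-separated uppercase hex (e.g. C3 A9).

U+AF93C: 4-byte form → F2 AF A4 BC.
U+23C1: 3-byte form → E2 8F 81.
U+25B9: 3-byte form → E2 96 B9.
U+30B7: 3-byte form → E3 82 B7.
U+2271: 3-byte form → E2 89 B1.
U+43F8: 3-byte form → E4 8F B8.
U+CB79: 3-byte form → EC AD B9.
Concatenated (22 bytes): F2 AF A4 BC E2 8F 81 E2 96 B9 E3 82 B7 E2 89 B1 E4 8F B8 EC AD B9.

F2 AF A4 BC E2 8F 81 E2 96 B9 E3 82 B7 E2 89 B1 E4 8F B8 EC AD B9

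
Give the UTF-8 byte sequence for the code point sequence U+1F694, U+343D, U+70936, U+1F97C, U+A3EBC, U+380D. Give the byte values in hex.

U+1F694: 4-byte form → F0 9F 9A 94.
U+343D: 3-byte form → E3 90 BD.
U+70936: 4-byte form → F1 B0 A4 B6.
U+1F97C: 4-byte form → F0 9F A5 BC.
U+A3EBC: 4-byte form → F2 A3 BA BC.
U+380D: 3-byte form → E3 A0 8D.
Concatenated (22 bytes): F0 9F 9A 94 E3 90 BD F1 B0 A4 B6 F0 9F A5 BC F2 A3 BA BC E3 A0 8D.

F0 9F 9A 94 E3 90 BD F1 B0 A4 B6 F0 9F A5 BC F2 A3 BA BC E3 A0 8D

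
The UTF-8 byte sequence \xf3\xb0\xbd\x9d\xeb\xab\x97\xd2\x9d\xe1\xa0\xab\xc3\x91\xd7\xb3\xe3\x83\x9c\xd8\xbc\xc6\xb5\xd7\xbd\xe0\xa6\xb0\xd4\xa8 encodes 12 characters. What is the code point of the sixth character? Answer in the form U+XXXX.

U+05F3

Offset 0: leading byte 0xF3 = 11110011 → 4-byte char #1 = F3 B0 BD 9D.
Offset 4: leading byte 0xEB = 11101011 → 3-byte char #2 = EB AB 97.
Offset 7: leading byte 0xD2 = 11010010 → 2-byte char #3 = D2 9D.
Offset 9: leading byte 0xE1 = 11100001 → 3-byte char #4 = E1 A0 AB.
Offset 12: leading byte 0xC3 = 11000011 → 2-byte char #5 = C3 91.
Offset 14: leading byte 0xD7 = 11010111 → 2-byte char #6 = D7 B3.
Leading byte 0xD7 = 11010111 matches 110xxxxx → 2-byte sequence.
Byte 1: 0xD7 = 11010111, payload 10111 (5 bits).
Byte 2: 0xB3 = 10110011 (10xxxxxx ✓), payload 110011.
Concatenate: 10111110011 = 0x5F3 (11 bits → U+05F3).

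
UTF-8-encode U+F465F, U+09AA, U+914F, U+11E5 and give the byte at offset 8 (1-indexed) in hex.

0xE9

1-indexed offset 8 is 0-indexed offset 7.
U+F465F → 4-byte form F3 B4 99 9F at offsets 0–3.
U+09AA → 3-byte form E0 A6 AA at offsets 4–6.
U+914F → 3-byte form E9 85 8F at offsets 7–9.
Offset 7 falls in char 3's range; it's byte 1 of E9 85 8F = 0xE9.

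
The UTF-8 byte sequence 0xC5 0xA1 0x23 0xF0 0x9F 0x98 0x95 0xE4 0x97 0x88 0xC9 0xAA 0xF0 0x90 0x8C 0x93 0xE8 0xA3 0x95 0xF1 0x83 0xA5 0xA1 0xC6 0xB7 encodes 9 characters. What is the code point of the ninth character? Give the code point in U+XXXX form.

Offset 0: leading byte 0xC5 = 11000101 → 2-byte char #1 = C5 A1.
Offset 2: leading byte 0x23 = 00100011 → 1-byte char #2 = 23.
Offset 3: leading byte 0xF0 = 11110000 → 4-byte char #3 = F0 9F 98 95.
Offset 7: leading byte 0xE4 = 11100100 → 3-byte char #4 = E4 97 88.
Offset 10: leading byte 0xC9 = 11001001 → 2-byte char #5 = C9 AA.
Offset 12: leading byte 0xF0 = 11110000 → 4-byte char #6 = F0 90 8C 93.
Offset 16: leading byte 0xE8 = 11101000 → 3-byte char #7 = E8 A3 95.
Offset 19: leading byte 0xF1 = 11110001 → 4-byte char #8 = F1 83 A5 A1.
Offset 23: leading byte 0xC6 = 11000110 → 2-byte char #9 = C6 B7.
Leading byte 0xC6 = 11000110 matches 110xxxxx → 2-byte sequence.
Byte 1: 0xC6 = 11000110, payload 00110 (5 bits).
Byte 2: 0xB7 = 10110111 (10xxxxxx ✓), payload 110111.
Concatenate: 00110110111 = 0x1B7 (11 bits → U+01B7).

U+01B7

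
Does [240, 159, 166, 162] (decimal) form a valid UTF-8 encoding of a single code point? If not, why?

valid

Leading byte 0xF0 = 11110000 → 4-byte form.
Continuation bytes 0x9F=10011111, 0xA6=10100110, 0xA2=10100010 all match 10xxxxxx.
Decoded value 0x1F9A2 is ≥ 0x10000 (shortest form) and not a surrogate.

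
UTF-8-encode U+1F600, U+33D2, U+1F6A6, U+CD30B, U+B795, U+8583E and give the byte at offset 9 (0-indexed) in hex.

0x9A

U+1F600 → 4-byte form F0 9F 98 80 at offsets 0–3.
U+33D2 → 3-byte form E3 8F 92 at offsets 4–6.
U+1F6A6 → 4-byte form F0 9F 9A A6 at offsets 7–10.
Offset 9 falls in char 3's range; it's byte 3 of F0 9F 9A A6 = 0x9A.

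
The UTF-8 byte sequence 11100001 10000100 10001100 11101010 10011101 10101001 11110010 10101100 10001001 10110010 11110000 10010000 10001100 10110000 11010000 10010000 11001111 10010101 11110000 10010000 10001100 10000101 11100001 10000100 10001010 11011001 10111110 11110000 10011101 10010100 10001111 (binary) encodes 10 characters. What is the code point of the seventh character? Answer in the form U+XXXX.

Offset 0: leading byte 0xE1 = 11100001 → 3-byte char #1 = E1 84 8C.
Offset 3: leading byte 0xEA = 11101010 → 3-byte char #2 = EA 9D A9.
Offset 6: leading byte 0xF2 = 11110010 → 4-byte char #3 = F2 AC 89 B2.
Offset 10: leading byte 0xF0 = 11110000 → 4-byte char #4 = F0 90 8C B0.
Offset 14: leading byte 0xD0 = 11010000 → 2-byte char #5 = D0 90.
Offset 16: leading byte 0xCF = 11001111 → 2-byte char #6 = CF 95.
Offset 18: leading byte 0xF0 = 11110000 → 4-byte char #7 = F0 90 8C 85.
Leading byte 0xF0 = 11110000 matches 11110xxx → 4-byte sequence.
Byte 1: 0xF0 = 11110000, payload 000 (3 bits).
Byte 2: 0x90 = 10010000 (10xxxxxx ✓), payload 010000.
Byte 3: 0x8C = 10001100 (10xxxxxx ✓), payload 001100.
Byte 4: 0x85 = 10000101 (10xxxxxx ✓), payload 000101.
Concatenate: 000010000001100000101 = 0x10305 (21 bits → U+10305).

U+10305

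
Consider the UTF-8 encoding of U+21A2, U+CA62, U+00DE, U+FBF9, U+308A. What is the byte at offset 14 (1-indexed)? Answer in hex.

0x8A

1-indexed offset 14 is 0-indexed offset 13.
U+21A2 → 3-byte form E2 86 A2 at offsets 0–2.
U+CA62 → 3-byte form EC A9 A2 at offsets 3–5.
U+00DE → 2-byte form C3 9E at offsets 6–7.
U+FBF9 → 3-byte form EF AF B9 at offsets 8–10.
U+308A → 3-byte form E3 82 8A at offsets 11–13.
Offset 13 falls in char 5's range; it's byte 3 of E3 82 8A = 0x8A.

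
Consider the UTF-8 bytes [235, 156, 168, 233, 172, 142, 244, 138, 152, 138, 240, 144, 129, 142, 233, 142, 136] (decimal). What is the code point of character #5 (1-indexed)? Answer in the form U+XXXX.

Offset 0: leading byte 0xEB = 11101011 → 3-byte char #1 = EB 9C A8.
Offset 3: leading byte 0xE9 = 11101001 → 3-byte char #2 = E9 AC 8E.
Offset 6: leading byte 0xF4 = 11110100 → 4-byte char #3 = F4 8A 98 8A.
Offset 10: leading byte 0xF0 = 11110000 → 4-byte char #4 = F0 90 81 8E.
Offset 14: leading byte 0xE9 = 11101001 → 3-byte char #5 = E9 8E 88.
Leading byte 0xE9 = 11101001 matches 1110xxxx → 3-byte sequence.
Byte 1: 0xE9 = 11101001, payload 1001 (4 bits).
Byte 2: 0x8E = 10001110 (10xxxxxx ✓), payload 001110.
Byte 3: 0x88 = 10001000 (10xxxxxx ✓), payload 001000.
Concatenate: 1001001110001000 = 0x9388 (16 bits → U+9388).

U+9388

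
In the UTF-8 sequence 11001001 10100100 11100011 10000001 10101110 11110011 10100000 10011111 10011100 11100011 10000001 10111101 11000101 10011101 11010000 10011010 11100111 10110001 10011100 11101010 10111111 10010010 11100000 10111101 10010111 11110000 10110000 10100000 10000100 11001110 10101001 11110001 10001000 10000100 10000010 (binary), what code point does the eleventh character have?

U+03A9

Offset 0: leading byte 0xC9 = 11001001 → 2-byte char #1 = C9 A4.
Offset 2: leading byte 0xE3 = 11100011 → 3-byte char #2 = E3 81 AE.
Offset 5: leading byte 0xF3 = 11110011 → 4-byte char #3 = F3 A0 9F 9C.
Offset 9: leading byte 0xE3 = 11100011 → 3-byte char #4 = E3 81 BD.
Offset 12: leading byte 0xC5 = 11000101 → 2-byte char #5 = C5 9D.
Offset 14: leading byte 0xD0 = 11010000 → 2-byte char #6 = D0 9A.
Offset 16: leading byte 0xE7 = 11100111 → 3-byte char #7 = E7 B1 9C.
Offset 19: leading byte 0xEA = 11101010 → 3-byte char #8 = EA BF 92.
Offset 22: leading byte 0xE0 = 11100000 → 3-byte char #9 = E0 BD 97.
Offset 25: leading byte 0xF0 = 11110000 → 4-byte char #10 = F0 B0 A0 84.
Offset 29: leading byte 0xCE = 11001110 → 2-byte char #11 = CE A9.
Leading byte 0xCE = 11001110 matches 110xxxxx → 2-byte sequence.
Byte 1: 0xCE = 11001110, payload 01110 (5 bits).
Byte 2: 0xA9 = 10101001 (10xxxxxx ✓), payload 101001.
Concatenate: 01110101001 = 0x3A9 (11 bits → U+03A9).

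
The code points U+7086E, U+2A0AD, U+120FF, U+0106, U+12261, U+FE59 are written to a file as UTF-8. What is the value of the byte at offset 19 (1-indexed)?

0xEF

1-indexed offset 19 is 0-indexed offset 18.
U+7086E → 4-byte form F1 B0 A1 AE at offsets 0–3.
U+2A0AD → 4-byte form F0 AA 82 AD at offsets 4–7.
U+120FF → 4-byte form F0 92 83 BF at offsets 8–11.
U+0106 → 2-byte form C4 86 at offsets 12–13.
U+12261 → 4-byte form F0 92 89 A1 at offsets 14–17.
U+FE59 → 3-byte form EF B9 99 at offsets 18–20.
Offset 18 falls in char 6's range; it's byte 1 of EF B9 99 = 0xEF.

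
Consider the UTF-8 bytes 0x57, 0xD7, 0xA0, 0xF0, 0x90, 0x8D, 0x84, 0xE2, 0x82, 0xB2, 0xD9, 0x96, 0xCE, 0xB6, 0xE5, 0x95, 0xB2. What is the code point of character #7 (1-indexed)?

U+5572

Offset 0: leading byte 0x57 = 01010111 → 1-byte char #1 = 57.
Offset 1: leading byte 0xD7 = 11010111 → 2-byte char #2 = D7 A0.
Offset 3: leading byte 0xF0 = 11110000 → 4-byte char #3 = F0 90 8D 84.
Offset 7: leading byte 0xE2 = 11100010 → 3-byte char #4 = E2 82 B2.
Offset 10: leading byte 0xD9 = 11011001 → 2-byte char #5 = D9 96.
Offset 12: leading byte 0xCE = 11001110 → 2-byte char #6 = CE B6.
Offset 14: leading byte 0xE5 = 11100101 → 3-byte char #7 = E5 95 B2.
Leading byte 0xE5 = 11100101 matches 1110xxxx → 3-byte sequence.
Byte 1: 0xE5 = 11100101, payload 0101 (4 bits).
Byte 2: 0x95 = 10010101 (10xxxxxx ✓), payload 010101.
Byte 3: 0xB2 = 10110010 (10xxxxxx ✓), payload 110010.
Concatenate: 0101010101110010 = 0x5572 (16 bits → U+5572).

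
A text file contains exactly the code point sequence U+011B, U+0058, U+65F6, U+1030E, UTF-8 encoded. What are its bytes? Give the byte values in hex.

C4 9B 58 E6 97 B6 F0 90 8C 8E

U+011B: 2-byte form → C4 9B.
U+0058: 1-byte form → 58.
U+65F6: 3-byte form → E6 97 B6.
U+1030E: 4-byte form → F0 90 8C 8E.
Concatenated (10 bytes): C4 9B 58 E6 97 B6 F0 90 8C 8E.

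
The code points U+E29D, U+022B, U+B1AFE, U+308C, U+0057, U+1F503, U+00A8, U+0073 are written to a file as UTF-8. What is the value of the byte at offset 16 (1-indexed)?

1-indexed offset 16 is 0-indexed offset 15.
U+E29D → 3-byte form EE 8A 9D at offsets 0–2.
U+022B → 2-byte form C8 AB at offsets 3–4.
U+B1AFE → 4-byte form F2 B1 AB BE at offsets 5–8.
U+308C → 3-byte form E3 82 8C at offsets 9–11.
U+0057 → 1-byte form 57 at offsets 12–12.
U+1F503 → 4-byte form F0 9F 94 83 at offsets 13–16.
Offset 15 falls in char 6's range; it's byte 3 of F0 9F 94 83 = 0x94.

0x94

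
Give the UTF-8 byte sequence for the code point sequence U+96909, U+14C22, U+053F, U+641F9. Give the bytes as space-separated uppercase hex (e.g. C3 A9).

F2 96 A4 89 F0 94 B0 A2 D4 BF F1 A4 87 B9

U+96909: 4-byte form → F2 96 A4 89.
U+14C22: 4-byte form → F0 94 B0 A2.
U+053F: 2-byte form → D4 BF.
U+641F9: 4-byte form → F1 A4 87 B9.
Concatenated (14 bytes): F2 96 A4 89 F0 94 B0 A2 D4 BF F1 A4 87 B9.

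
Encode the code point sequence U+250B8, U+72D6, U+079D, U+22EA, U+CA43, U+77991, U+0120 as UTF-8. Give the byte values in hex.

U+250B8: 4-byte form → F0 A5 82 B8.
U+72D6: 3-byte form → E7 8B 96.
U+079D: 2-byte form → DE 9D.
U+22EA: 3-byte form → E2 8B AA.
U+CA43: 3-byte form → EC A9 83.
U+77991: 4-byte form → F1 B7 A6 91.
U+0120: 2-byte form → C4 A0.
Concatenated (21 bytes): F0 A5 82 B8 E7 8B 96 DE 9D E2 8B AA EC A9 83 F1 B7 A6 91 C4 A0.

F0 A5 82 B8 E7 8B 96 DE 9D E2 8B AA EC A9 83 F1 B7 A6 91 C4 A0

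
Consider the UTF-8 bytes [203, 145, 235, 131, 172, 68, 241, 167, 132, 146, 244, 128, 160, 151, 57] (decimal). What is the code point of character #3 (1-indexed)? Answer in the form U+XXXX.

U+0044

Offset 0: leading byte 0xCB = 11001011 → 2-byte char #1 = CB 91.
Offset 2: leading byte 0xEB = 11101011 → 3-byte char #2 = EB 83 AC.
Offset 5: leading byte 0x44 = 01000100 → 1-byte char #3 = 44.
Leading byte 0x44 = 01000100 matches 0xxxxxxx → 1-byte sequence.
Byte 1: 0x44 = 01000100, payload 1000100 (7 bits).
Concatenate: 1000100 = 0x44 (7 bits → U+0044).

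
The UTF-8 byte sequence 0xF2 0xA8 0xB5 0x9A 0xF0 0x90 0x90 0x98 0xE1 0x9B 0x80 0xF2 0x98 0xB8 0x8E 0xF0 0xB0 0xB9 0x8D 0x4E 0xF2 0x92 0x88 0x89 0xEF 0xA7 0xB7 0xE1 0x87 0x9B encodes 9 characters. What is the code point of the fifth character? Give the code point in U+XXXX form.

Offset 0: leading byte 0xF2 = 11110010 → 4-byte char #1 = F2 A8 B5 9A.
Offset 4: leading byte 0xF0 = 11110000 → 4-byte char #2 = F0 90 90 98.
Offset 8: leading byte 0xE1 = 11100001 → 3-byte char #3 = E1 9B 80.
Offset 11: leading byte 0xF2 = 11110010 → 4-byte char #4 = F2 98 B8 8E.
Offset 15: leading byte 0xF0 = 11110000 → 4-byte char #5 = F0 B0 B9 8D.
Leading byte 0xF0 = 11110000 matches 11110xxx → 4-byte sequence.
Byte 1: 0xF0 = 11110000, payload 000 (3 bits).
Byte 2: 0xB0 = 10110000 (10xxxxxx ✓), payload 110000.
Byte 3: 0xB9 = 10111001 (10xxxxxx ✓), payload 111001.
Byte 4: 0x8D = 10001101 (10xxxxxx ✓), payload 001101.
Concatenate: 000110000111001001101 = 0x30E4D (21 bits → U+30E4D).

U+30E4D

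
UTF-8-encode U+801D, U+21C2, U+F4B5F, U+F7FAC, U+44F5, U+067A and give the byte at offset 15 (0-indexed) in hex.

0x93

U+801D → 3-byte form E8 80 9D at offsets 0–2.
U+21C2 → 3-byte form E2 87 82 at offsets 3–5.
U+F4B5F → 4-byte form F3 B4 AD 9F at offsets 6–9.
U+F7FAC → 4-byte form F3 B7 BE AC at offsets 10–13.
U+44F5 → 3-byte form E4 93 B5 at offsets 14–16.
Offset 15 falls in char 5's range; it's byte 2 of E4 93 B5 = 0x93.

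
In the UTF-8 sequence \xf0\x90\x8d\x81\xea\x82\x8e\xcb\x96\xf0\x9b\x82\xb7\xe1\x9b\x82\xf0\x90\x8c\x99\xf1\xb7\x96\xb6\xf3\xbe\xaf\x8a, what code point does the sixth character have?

U+10319

Offset 0: leading byte 0xF0 = 11110000 → 4-byte char #1 = F0 90 8D 81.
Offset 4: leading byte 0xEA = 11101010 → 3-byte char #2 = EA 82 8E.
Offset 7: leading byte 0xCB = 11001011 → 2-byte char #3 = CB 96.
Offset 9: leading byte 0xF0 = 11110000 → 4-byte char #4 = F0 9B 82 B7.
Offset 13: leading byte 0xE1 = 11100001 → 3-byte char #5 = E1 9B 82.
Offset 16: leading byte 0xF0 = 11110000 → 4-byte char #6 = F0 90 8C 99.
Leading byte 0xF0 = 11110000 matches 11110xxx → 4-byte sequence.
Byte 1: 0xF0 = 11110000, payload 000 (3 bits).
Byte 2: 0x90 = 10010000 (10xxxxxx ✓), payload 010000.
Byte 3: 0x8C = 10001100 (10xxxxxx ✓), payload 001100.
Byte 4: 0x99 = 10011001 (10xxxxxx ✓), payload 011001.
Concatenate: 000010000001100011001 = 0x10319 (21 bits → U+10319).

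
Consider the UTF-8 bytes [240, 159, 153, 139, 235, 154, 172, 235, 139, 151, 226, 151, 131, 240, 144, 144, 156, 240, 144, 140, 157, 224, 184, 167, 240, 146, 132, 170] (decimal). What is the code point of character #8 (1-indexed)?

U+1212A

Offset 0: leading byte 0xF0 = 11110000 → 4-byte char #1 = F0 9F 99 8B.
Offset 4: leading byte 0xEB = 11101011 → 3-byte char #2 = EB 9A AC.
Offset 7: leading byte 0xEB = 11101011 → 3-byte char #3 = EB 8B 97.
Offset 10: leading byte 0xE2 = 11100010 → 3-byte char #4 = E2 97 83.
Offset 13: leading byte 0xF0 = 11110000 → 4-byte char #5 = F0 90 90 9C.
Offset 17: leading byte 0xF0 = 11110000 → 4-byte char #6 = F0 90 8C 9D.
Offset 21: leading byte 0xE0 = 11100000 → 3-byte char #7 = E0 B8 A7.
Offset 24: leading byte 0xF0 = 11110000 → 4-byte char #8 = F0 92 84 AA.
Leading byte 0xF0 = 11110000 matches 11110xxx → 4-byte sequence.
Byte 1: 0xF0 = 11110000, payload 000 (3 bits).
Byte 2: 0x92 = 10010010 (10xxxxxx ✓), payload 010010.
Byte 3: 0x84 = 10000100 (10xxxxxx ✓), payload 000100.
Byte 4: 0xAA = 10101010 (10xxxxxx ✓), payload 101010.
Concatenate: 000010010000100101010 = 0x1212A (21 bits → U+1212A).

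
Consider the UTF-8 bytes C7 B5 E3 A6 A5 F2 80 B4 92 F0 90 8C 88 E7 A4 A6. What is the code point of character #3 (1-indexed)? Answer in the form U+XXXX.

U+80D12

Offset 0: leading byte 0xC7 = 11000111 → 2-byte char #1 = C7 B5.
Offset 2: leading byte 0xE3 = 11100011 → 3-byte char #2 = E3 A6 A5.
Offset 5: leading byte 0xF2 = 11110010 → 4-byte char #3 = F2 80 B4 92.
Leading byte 0xF2 = 11110010 matches 11110xxx → 4-byte sequence.
Byte 1: 0xF2 = 11110010, payload 010 (3 bits).
Byte 2: 0x80 = 10000000 (10xxxxxx ✓), payload 000000.
Byte 3: 0xB4 = 10110100 (10xxxxxx ✓), payload 110100.
Byte 4: 0x92 = 10010010 (10xxxxxx ✓), payload 010010.
Concatenate: 010000000110100010010 = 0x80D12 (21 bits → U+80D12).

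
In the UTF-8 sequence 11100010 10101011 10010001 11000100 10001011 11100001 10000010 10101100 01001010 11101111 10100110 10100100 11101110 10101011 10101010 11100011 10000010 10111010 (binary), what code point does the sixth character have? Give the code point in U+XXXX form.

Offset 0: leading byte 0xE2 = 11100010 → 3-byte char #1 = E2 AB 91.
Offset 3: leading byte 0xC4 = 11000100 → 2-byte char #2 = C4 8B.
Offset 5: leading byte 0xE1 = 11100001 → 3-byte char #3 = E1 82 AC.
Offset 8: leading byte 0x4A = 01001010 → 1-byte char #4 = 4A.
Offset 9: leading byte 0xEF = 11101111 → 3-byte char #5 = EF A6 A4.
Offset 12: leading byte 0xEE = 11101110 → 3-byte char #6 = EE AB AA.
Leading byte 0xEE = 11101110 matches 1110xxxx → 3-byte sequence.
Byte 1: 0xEE = 11101110, payload 1110 (4 bits).
Byte 2: 0xAB = 10101011 (10xxxxxx ✓), payload 101011.
Byte 3: 0xAA = 10101010 (10xxxxxx ✓), payload 101010.
Concatenate: 1110101011101010 = 0xEAEA (16 bits → U+EAEA).

U+EAEA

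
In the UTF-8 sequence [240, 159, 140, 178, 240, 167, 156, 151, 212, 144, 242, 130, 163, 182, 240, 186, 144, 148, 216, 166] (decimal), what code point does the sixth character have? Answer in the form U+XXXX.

U+0626

Offset 0: leading byte 0xF0 = 11110000 → 4-byte char #1 = F0 9F 8C B2.
Offset 4: leading byte 0xF0 = 11110000 → 4-byte char #2 = F0 A7 9C 97.
Offset 8: leading byte 0xD4 = 11010100 → 2-byte char #3 = D4 90.
Offset 10: leading byte 0xF2 = 11110010 → 4-byte char #4 = F2 82 A3 B6.
Offset 14: leading byte 0xF0 = 11110000 → 4-byte char #5 = F0 BA 90 94.
Offset 18: leading byte 0xD8 = 11011000 → 2-byte char #6 = D8 A6.
Leading byte 0xD8 = 11011000 matches 110xxxxx → 2-byte sequence.
Byte 1: 0xD8 = 11011000, payload 11000 (5 bits).
Byte 2: 0xA6 = 10100110 (10xxxxxx ✓), payload 100110.
Concatenate: 11000100110 = 0x626 (11 bits → U+0626).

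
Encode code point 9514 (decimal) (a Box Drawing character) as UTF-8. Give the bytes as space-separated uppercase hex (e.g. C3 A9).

U+252A = 0x252A = 9514 decimal. In range U+0800–U+FFFF → 3-byte form: 1110xxxx 10xxxxxx 10xxxxxx.
Binary (16 bits): 0010010100101010.
Split 4+6+6: 0010 | 010100 | 101010.
Byte 1: 11100010 = 0xE2.
Byte 2: 10010100 = 0x94.
Byte 3: 10101010 = 0xAA.

E2 94 AA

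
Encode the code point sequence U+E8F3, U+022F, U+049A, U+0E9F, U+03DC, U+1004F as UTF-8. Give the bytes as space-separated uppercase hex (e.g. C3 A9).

U+E8F3: 3-byte form → EE A3 B3.
U+022F: 2-byte form → C8 AF.
U+049A: 2-byte form → D2 9A.
U+0E9F: 3-byte form → E0 BA 9F.
U+03DC: 2-byte form → CF 9C.
U+1004F: 4-byte form → F0 90 81 8F.
Concatenated (16 bytes): EE A3 B3 C8 AF D2 9A E0 BA 9F CF 9C F0 90 81 8F.

EE A3 B3 C8 AF D2 9A E0 BA 9F CF 9C F0 90 81 8F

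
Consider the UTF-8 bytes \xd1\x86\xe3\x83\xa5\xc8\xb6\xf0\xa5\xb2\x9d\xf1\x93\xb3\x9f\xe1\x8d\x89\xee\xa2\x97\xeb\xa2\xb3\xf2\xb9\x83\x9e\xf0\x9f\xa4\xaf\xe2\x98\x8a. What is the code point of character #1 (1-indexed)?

U+0446

Offset 0: leading byte 0xD1 = 11010001 → 2-byte char #1 = D1 86.
Leading byte 0xD1 = 11010001 matches 110xxxxx → 2-byte sequence.
Byte 1: 0xD1 = 11010001, payload 10001 (5 bits).
Byte 2: 0x86 = 10000110 (10xxxxxx ✓), payload 000110.
Concatenate: 10001000110 = 0x446 (11 bits → U+0446).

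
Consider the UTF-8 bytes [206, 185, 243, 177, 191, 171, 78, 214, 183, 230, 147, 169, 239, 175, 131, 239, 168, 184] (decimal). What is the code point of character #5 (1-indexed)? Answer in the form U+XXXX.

U+64E9

Offset 0: leading byte 0xCE = 11001110 → 2-byte char #1 = CE B9.
Offset 2: leading byte 0xF3 = 11110011 → 4-byte char #2 = F3 B1 BF AB.
Offset 6: leading byte 0x4E = 01001110 → 1-byte char #3 = 4E.
Offset 7: leading byte 0xD6 = 11010110 → 2-byte char #4 = D6 B7.
Offset 9: leading byte 0xE6 = 11100110 → 3-byte char #5 = E6 93 A9.
Leading byte 0xE6 = 11100110 matches 1110xxxx → 3-byte sequence.
Byte 1: 0xE6 = 11100110, payload 0110 (4 bits).
Byte 2: 0x93 = 10010011 (10xxxxxx ✓), payload 010011.
Byte 3: 0xA9 = 10101001 (10xxxxxx ✓), payload 101001.
Concatenate: 0110010011101001 = 0x64E9 (16 bits → U+64E9).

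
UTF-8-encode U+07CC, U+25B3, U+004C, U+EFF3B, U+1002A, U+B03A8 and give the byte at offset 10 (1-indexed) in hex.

0xBB

1-indexed offset 10 is 0-indexed offset 9.
U+07CC → 2-byte form DF 8C at offsets 0–1.
U+25B3 → 3-byte form E2 96 B3 at offsets 2–4.
U+004C → 1-byte form 4C at offsets 5–5.
U+EFF3B → 4-byte form F3 AF BC BB at offsets 6–9.
Offset 9 falls in char 4's range; it's byte 4 of F3 AF BC BB = 0xBB.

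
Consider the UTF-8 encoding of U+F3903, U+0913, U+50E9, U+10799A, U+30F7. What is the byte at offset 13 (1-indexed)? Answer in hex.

1-indexed offset 13 is 0-indexed offset 12.
U+F3903 → 4-byte form F3 B3 A4 83 at offsets 0–3.
U+0913 → 3-byte form E0 A4 93 at offsets 4–6.
U+50E9 → 3-byte form E5 83 A9 at offsets 7–9.
U+10799A → 4-byte form F4 87 A6 9A at offsets 10–13.
Offset 12 falls in char 4's range; it's byte 3 of F4 87 A6 9A = 0xA6.

0xA6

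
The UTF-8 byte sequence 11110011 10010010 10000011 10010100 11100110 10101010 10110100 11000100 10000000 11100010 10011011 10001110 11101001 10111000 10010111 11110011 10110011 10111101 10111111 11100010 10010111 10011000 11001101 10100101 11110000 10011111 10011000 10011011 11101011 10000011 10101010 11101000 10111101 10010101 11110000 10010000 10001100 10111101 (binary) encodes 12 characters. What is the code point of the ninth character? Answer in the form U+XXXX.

U+1F61B

Offset 0: leading byte 0xF3 = 11110011 → 4-byte char #1 = F3 92 83 94.
Offset 4: leading byte 0xE6 = 11100110 → 3-byte char #2 = E6 AA B4.
Offset 7: leading byte 0xC4 = 11000100 → 2-byte char #3 = C4 80.
Offset 9: leading byte 0xE2 = 11100010 → 3-byte char #4 = E2 9B 8E.
Offset 12: leading byte 0xE9 = 11101001 → 3-byte char #5 = E9 B8 97.
Offset 15: leading byte 0xF3 = 11110011 → 4-byte char #6 = F3 B3 BD BF.
Offset 19: leading byte 0xE2 = 11100010 → 3-byte char #7 = E2 97 98.
Offset 22: leading byte 0xCD = 11001101 → 2-byte char #8 = CD A5.
Offset 24: leading byte 0xF0 = 11110000 → 4-byte char #9 = F0 9F 98 9B.
Leading byte 0xF0 = 11110000 matches 11110xxx → 4-byte sequence.
Byte 1: 0xF0 = 11110000, payload 000 (3 bits).
Byte 2: 0x9F = 10011111 (10xxxxxx ✓), payload 011111.
Byte 3: 0x98 = 10011000 (10xxxxxx ✓), payload 011000.
Byte 4: 0x9B = 10011011 (10xxxxxx ✓), payload 011011.
Concatenate: 000011111011000011011 = 0x1F61B (21 bits → U+1F61B).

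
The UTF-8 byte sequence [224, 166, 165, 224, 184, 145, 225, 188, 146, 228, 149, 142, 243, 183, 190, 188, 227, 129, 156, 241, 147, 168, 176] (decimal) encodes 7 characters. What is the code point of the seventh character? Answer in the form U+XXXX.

U+53A30

Offset 0: leading byte 0xE0 = 11100000 → 3-byte char #1 = E0 A6 A5.
Offset 3: leading byte 0xE0 = 11100000 → 3-byte char #2 = E0 B8 91.
Offset 6: leading byte 0xE1 = 11100001 → 3-byte char #3 = E1 BC 92.
Offset 9: leading byte 0xE4 = 11100100 → 3-byte char #4 = E4 95 8E.
Offset 12: leading byte 0xF3 = 11110011 → 4-byte char #5 = F3 B7 BE BC.
Offset 16: leading byte 0xE3 = 11100011 → 3-byte char #6 = E3 81 9C.
Offset 19: leading byte 0xF1 = 11110001 → 4-byte char #7 = F1 93 A8 B0.
Leading byte 0xF1 = 11110001 matches 11110xxx → 4-byte sequence.
Byte 1: 0xF1 = 11110001, payload 001 (3 bits).
Byte 2: 0x93 = 10010011 (10xxxxxx ✓), payload 010011.
Byte 3: 0xA8 = 10101000 (10xxxxxx ✓), payload 101000.
Byte 4: 0xB0 = 10110000 (10xxxxxx ✓), payload 110000.
Concatenate: 001010011101000110000 = 0x53A30 (21 bits → U+53A30).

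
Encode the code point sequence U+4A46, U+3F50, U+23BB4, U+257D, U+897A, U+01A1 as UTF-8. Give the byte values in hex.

U+4A46: 3-byte form → E4 A9 86.
U+3F50: 3-byte form → E3 BD 90.
U+23BB4: 4-byte form → F0 A3 AE B4.
U+257D: 3-byte form → E2 95 BD.
U+897A: 3-byte form → E8 A5 BA.
U+01A1: 2-byte form → C6 A1.
Concatenated (18 bytes): E4 A9 86 E3 BD 90 F0 A3 AE B4 E2 95 BD E8 A5 BA C6 A1.

E4 A9 86 E3 BD 90 F0 A3 AE B4 E2 95 BD E8 A5 BA C6 A1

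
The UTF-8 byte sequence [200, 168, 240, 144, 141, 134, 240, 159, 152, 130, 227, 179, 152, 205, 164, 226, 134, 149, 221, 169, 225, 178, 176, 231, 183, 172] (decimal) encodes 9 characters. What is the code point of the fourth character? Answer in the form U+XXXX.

U+3CD8

Offset 0: leading byte 0xC8 = 11001000 → 2-byte char #1 = C8 A8.
Offset 2: leading byte 0xF0 = 11110000 → 4-byte char #2 = F0 90 8D 86.
Offset 6: leading byte 0xF0 = 11110000 → 4-byte char #3 = F0 9F 98 82.
Offset 10: leading byte 0xE3 = 11100011 → 3-byte char #4 = E3 B3 98.
Leading byte 0xE3 = 11100011 matches 1110xxxx → 3-byte sequence.
Byte 1: 0xE3 = 11100011, payload 0011 (4 bits).
Byte 2: 0xB3 = 10110011 (10xxxxxx ✓), payload 110011.
Byte 3: 0x98 = 10011000 (10xxxxxx ✓), payload 011000.
Concatenate: 0011110011011000 = 0x3CD8 (16 bits → U+3CD8).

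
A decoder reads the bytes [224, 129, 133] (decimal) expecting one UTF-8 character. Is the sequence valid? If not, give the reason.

invalid (overlong encoding)

Leading byte 0xE0 = 11100000 → 3-byte form.
Continuation bytes all match 10xxxxxx. Payload decodes to 0x45.
But 0x45 < 0x800, the minimum for a 3-byte sequence — this is an overlong encoding.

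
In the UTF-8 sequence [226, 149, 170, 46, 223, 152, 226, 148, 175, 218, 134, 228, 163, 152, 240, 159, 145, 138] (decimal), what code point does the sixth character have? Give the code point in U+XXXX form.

Offset 0: leading byte 0xE2 = 11100010 → 3-byte char #1 = E2 95 AA.
Offset 3: leading byte 0x2E = 00101110 → 1-byte char #2 = 2E.
Offset 4: leading byte 0xDF = 11011111 → 2-byte char #3 = DF 98.
Offset 6: leading byte 0xE2 = 11100010 → 3-byte char #4 = E2 94 AF.
Offset 9: leading byte 0xDA = 11011010 → 2-byte char #5 = DA 86.
Offset 11: leading byte 0xE4 = 11100100 → 3-byte char #6 = E4 A3 98.
Leading byte 0xE4 = 11100100 matches 1110xxxx → 3-byte sequence.
Byte 1: 0xE4 = 11100100, payload 0100 (4 bits).
Byte 2: 0xA3 = 10100011 (10xxxxxx ✓), payload 100011.
Byte 3: 0x98 = 10011000 (10xxxxxx ✓), payload 011000.
Concatenate: 0100100011011000 = 0x48D8 (16 bits → U+48D8).

U+48D8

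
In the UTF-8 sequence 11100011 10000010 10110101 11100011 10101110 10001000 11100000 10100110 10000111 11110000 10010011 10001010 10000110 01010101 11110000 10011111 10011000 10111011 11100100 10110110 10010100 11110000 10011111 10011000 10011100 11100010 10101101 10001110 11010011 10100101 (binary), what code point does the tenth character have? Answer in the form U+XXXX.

Offset 0: leading byte 0xE3 = 11100011 → 3-byte char #1 = E3 82 B5.
Offset 3: leading byte 0xE3 = 11100011 → 3-byte char #2 = E3 AE 88.
Offset 6: leading byte 0xE0 = 11100000 → 3-byte char #3 = E0 A6 87.
Offset 9: leading byte 0xF0 = 11110000 → 4-byte char #4 = F0 93 8A 86.
Offset 13: leading byte 0x55 = 01010101 → 1-byte char #5 = 55.
Offset 14: leading byte 0xF0 = 11110000 → 4-byte char #6 = F0 9F 98 BB.
Offset 18: leading byte 0xE4 = 11100100 → 3-byte char #7 = E4 B6 94.
Offset 21: leading byte 0xF0 = 11110000 → 4-byte char #8 = F0 9F 98 9C.
Offset 25: leading byte 0xE2 = 11100010 → 3-byte char #9 = E2 AD 8E.
Offset 28: leading byte 0xD3 = 11010011 → 2-byte char #10 = D3 A5.
Leading byte 0xD3 = 11010011 matches 110xxxxx → 2-byte sequence.
Byte 1: 0xD3 = 11010011, payload 10011 (5 bits).
Byte 2: 0xA5 = 10100101 (10xxxxxx ✓), payload 100101.
Concatenate: 10011100101 = 0x4E5 (11 bits → U+04E5).

U+04E5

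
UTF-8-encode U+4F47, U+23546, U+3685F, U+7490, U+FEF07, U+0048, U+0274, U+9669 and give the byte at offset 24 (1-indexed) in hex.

1-indexed offset 24 is 0-indexed offset 23.
U+4F47 → 3-byte form E4 BD 87 at offsets 0–2.
U+23546 → 4-byte form F0 A3 95 86 at offsets 3–6.
U+3685F → 4-byte form F0 B6 A1 9F at offsets 7–10.
U+7490 → 3-byte form E7 92 90 at offsets 11–13.
U+FEF07 → 4-byte form F3 BE BC 87 at offsets 14–17.
U+0048 → 1-byte form 48 at offsets 18–18.
U+0274 → 2-byte form C9 B4 at offsets 19–20.
U+9669 → 3-byte form E9 99 A9 at offsets 21–23.
Offset 23 falls in char 8's range; it's byte 3 of E9 99 A9 = 0xA9.

0xA9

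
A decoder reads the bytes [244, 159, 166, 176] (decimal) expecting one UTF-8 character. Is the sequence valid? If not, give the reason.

Leading byte 0xF4 = 11110100 → 4-byte form.
Payload = 0x11F9B0, which exceeds U+10FFFF, the maximum Unicode code point. (Leading bytes F5–FF, or F4 followed by ≥ 0x90, are invalid.)

invalid (encodes a value above U+10FFFF)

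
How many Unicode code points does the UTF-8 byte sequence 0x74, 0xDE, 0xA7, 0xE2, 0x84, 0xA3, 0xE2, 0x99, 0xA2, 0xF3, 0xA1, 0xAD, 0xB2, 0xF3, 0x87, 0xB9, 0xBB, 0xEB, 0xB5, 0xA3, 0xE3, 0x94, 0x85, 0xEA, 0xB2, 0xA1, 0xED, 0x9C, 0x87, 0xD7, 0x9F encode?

11

Byte at offset 0: 0x74 = 01110100 → 1-byte char (#1). Advance 1.
Byte at offset 1: 0xDE = 11011110 → 2-byte char (#2). Advance 2.
Byte at offset 3: 0xE2 = 11100010 → 3-byte char (#3). Advance 3.
Byte at offset 6: 0xE2 = 11100010 → 3-byte char (#4). Advance 3.
Byte at offset 9: 0xF3 = 11110011 → 4-byte char (#5). Advance 4.
Byte at offset 13: 0xF3 = 11110011 → 4-byte char (#6). Advance 4.
Byte at offset 17: 0xEB = 11101011 → 3-byte char (#7). Advance 3.
Byte at offset 20: 0xE3 = 11100011 → 3-byte char (#8). Advance 3.
Byte at offset 23: 0xEA = 11101010 → 3-byte char (#9). Advance 3.
Byte at offset 26: 0xED = 11101101 → 3-byte char (#10). Advance 3.
Byte at offset 29: 0xD7 = 11010111 → 2-byte char (#11). Advance 2.
Reached end at offset 31 after 11 code points.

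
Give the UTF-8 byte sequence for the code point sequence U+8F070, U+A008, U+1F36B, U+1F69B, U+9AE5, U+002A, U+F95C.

U+8F070: 4-byte form → F2 8F 81 B0.
U+A008: 3-byte form → EA 80 88.
U+1F36B: 4-byte form → F0 9F 8D AB.
U+1F69B: 4-byte form → F0 9F 9A 9B.
U+9AE5: 3-byte form → E9 AB A5.
U+002A: 1-byte form → 2A.
U+F95C: 3-byte form → EF A5 9C.
Concatenated (22 bytes): F2 8F 81 B0 EA 80 88 F0 9F 8D AB F0 9F 9A 9B E9 AB A5 2A EF A5 9C.

F2 8F 81 B0 EA 80 88 F0 9F 8D AB F0 9F 9A 9B E9 AB A5 2A EF A5 9C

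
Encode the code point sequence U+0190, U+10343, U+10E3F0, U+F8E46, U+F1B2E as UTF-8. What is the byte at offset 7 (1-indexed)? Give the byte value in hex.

0xF4

1-indexed offset 7 is 0-indexed offset 6.
U+0190 → 2-byte form C6 90 at offsets 0–1.
U+10343 → 4-byte form F0 90 8D 83 at offsets 2–5.
U+10E3F0 → 4-byte form F4 8E 8F B0 at offsets 6–9.
Offset 6 falls in char 3's range; it's byte 1 of F4 8E 8F B0 = 0xF4.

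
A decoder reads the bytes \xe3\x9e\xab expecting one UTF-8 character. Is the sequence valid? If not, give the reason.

Leading byte 0xE3 = 11100011 → 3-byte form.
Continuation bytes 0x9E=10011110, 0xAB=10101011 all match 10xxxxxx.
Decoded value 0x37AB is ≥ 0x800 (shortest form) and not a surrogate.

valid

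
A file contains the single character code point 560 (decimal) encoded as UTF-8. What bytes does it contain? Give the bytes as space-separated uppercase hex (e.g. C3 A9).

U+0230 = 0x230 = 560 decimal. In range U+0080–U+07FF → 2-byte form: 110xxxxx 10xxxxxx.
Binary (11 bits): 01000110000.
Split 5+6: 01000 | 110000.
Byte 1: 11001000 = 0xC8.
Byte 2: 10110000 = 0xB0.

C8 B0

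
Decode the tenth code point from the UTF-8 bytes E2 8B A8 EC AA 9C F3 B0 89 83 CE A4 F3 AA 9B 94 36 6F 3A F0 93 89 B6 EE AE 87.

Offset 0: leading byte 0xE2 = 11100010 → 3-byte char #1 = E2 8B A8.
Offset 3: leading byte 0xEC = 11101100 → 3-byte char #2 = EC AA 9C.
Offset 6: leading byte 0xF3 = 11110011 → 4-byte char #3 = F3 B0 89 83.
Offset 10: leading byte 0xCE = 11001110 → 2-byte char #4 = CE A4.
Offset 12: leading byte 0xF3 = 11110011 → 4-byte char #5 = F3 AA 9B 94.
Offset 16: leading byte 0x36 = 00110110 → 1-byte char #6 = 36.
Offset 17: leading byte 0x6F = 01101111 → 1-byte char #7 = 6F.
Offset 18: leading byte 0x3A = 00111010 → 1-byte char #8 = 3A.
Offset 19: leading byte 0xF0 = 11110000 → 4-byte char #9 = F0 93 89 B6.
Offset 23: leading byte 0xEE = 11101110 → 3-byte char #10 = EE AE 87.
Leading byte 0xEE = 11101110 matches 1110xxxx → 3-byte sequence.
Byte 1: 0xEE = 11101110, payload 1110 (4 bits).
Byte 2: 0xAE = 10101110 (10xxxxxx ✓), payload 101110.
Byte 3: 0x87 = 10000111 (10xxxxxx ✓), payload 000111.
Concatenate: 1110101110000111 = 0xEB87 (16 bits → U+EB87).

U+EB87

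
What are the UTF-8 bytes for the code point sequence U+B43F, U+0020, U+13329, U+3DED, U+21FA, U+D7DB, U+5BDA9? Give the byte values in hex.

U+B43F: 3-byte form → EB 90 BF.
U+0020: 1-byte form → 20.
U+13329: 4-byte form → F0 93 8C A9.
U+3DED: 3-byte form → E3 B7 AD.
U+21FA: 3-byte form → E2 87 BA.
U+D7DB: 3-byte form → ED 9F 9B.
U+5BDA9: 4-byte form → F1 9B B6 A9.
Concatenated (21 bytes): EB 90 BF 20 F0 93 8C A9 E3 B7 AD E2 87 BA ED 9F 9B F1 9B B6 A9.

EB 90 BF 20 F0 93 8C A9 E3 B7 AD E2 87 BA ED 9F 9B F1 9B B6 A9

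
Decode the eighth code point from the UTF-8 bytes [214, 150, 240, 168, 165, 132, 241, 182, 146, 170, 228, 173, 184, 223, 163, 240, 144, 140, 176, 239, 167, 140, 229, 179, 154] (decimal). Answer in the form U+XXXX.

U+5CDA

Offset 0: leading byte 0xD6 = 11010110 → 2-byte char #1 = D6 96.
Offset 2: leading byte 0xF0 = 11110000 → 4-byte char #2 = F0 A8 A5 84.
Offset 6: leading byte 0xF1 = 11110001 → 4-byte char #3 = F1 B6 92 AA.
Offset 10: leading byte 0xE4 = 11100100 → 3-byte char #4 = E4 AD B8.
Offset 13: leading byte 0xDF = 11011111 → 2-byte char #5 = DF A3.
Offset 15: leading byte 0xF0 = 11110000 → 4-byte char #6 = F0 90 8C B0.
Offset 19: leading byte 0xEF = 11101111 → 3-byte char #7 = EF A7 8C.
Offset 22: leading byte 0xE5 = 11100101 → 3-byte char #8 = E5 B3 9A.
Leading byte 0xE5 = 11100101 matches 1110xxxx → 3-byte sequence.
Byte 1: 0xE5 = 11100101, payload 0101 (4 bits).
Byte 2: 0xB3 = 10110011 (10xxxxxx ✓), payload 110011.
Byte 3: 0x9A = 10011010 (10xxxxxx ✓), payload 011010.
Concatenate: 0101110011011010 = 0x5CDA (16 bits → U+5CDA).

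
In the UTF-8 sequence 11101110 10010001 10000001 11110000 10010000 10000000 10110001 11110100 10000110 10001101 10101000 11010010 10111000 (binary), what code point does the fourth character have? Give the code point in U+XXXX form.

U+04B8

Offset 0: leading byte 0xEE = 11101110 → 3-byte char #1 = EE 91 81.
Offset 3: leading byte 0xF0 = 11110000 → 4-byte char #2 = F0 90 80 B1.
Offset 7: leading byte 0xF4 = 11110100 → 4-byte char #3 = F4 86 8D A8.
Offset 11: leading byte 0xD2 = 11010010 → 2-byte char #4 = D2 B8.
Leading byte 0xD2 = 11010010 matches 110xxxxx → 2-byte sequence.
Byte 1: 0xD2 = 11010010, payload 10010 (5 bits).
Byte 2: 0xB8 = 10111000 (10xxxxxx ✓), payload 111000.
Concatenate: 10010111000 = 0x4B8 (11 bits → U+04B8).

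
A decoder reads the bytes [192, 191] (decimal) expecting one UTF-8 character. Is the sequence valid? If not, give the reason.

Leading byte 0xC0 = 11000000 → 2-byte form.
Continuation bytes all match 10xxxxxx. Payload decodes to 0x3F.
But 0x3F < 0x80, the minimum for a 2-byte sequence — this is an overlong encoding.

invalid (overlong encoding)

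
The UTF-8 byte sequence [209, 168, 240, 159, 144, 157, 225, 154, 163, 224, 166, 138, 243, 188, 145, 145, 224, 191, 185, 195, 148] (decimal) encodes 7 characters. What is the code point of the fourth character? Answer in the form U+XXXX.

Offset 0: leading byte 0xD1 = 11010001 → 2-byte char #1 = D1 A8.
Offset 2: leading byte 0xF0 = 11110000 → 4-byte char #2 = F0 9F 90 9D.
Offset 6: leading byte 0xE1 = 11100001 → 3-byte char #3 = E1 9A A3.
Offset 9: leading byte 0xE0 = 11100000 → 3-byte char #4 = E0 A6 8A.
Leading byte 0xE0 = 11100000 matches 1110xxxx → 3-byte sequence.
Byte 1: 0xE0 = 11100000, payload 0000 (4 bits).
Byte 2: 0xA6 = 10100110 (10xxxxxx ✓), payload 100110.
Byte 3: 0x8A = 10001010 (10xxxxxx ✓), payload 001010.
Concatenate: 0000100110001010 = 0x98A (16 bits → U+098A).

U+098A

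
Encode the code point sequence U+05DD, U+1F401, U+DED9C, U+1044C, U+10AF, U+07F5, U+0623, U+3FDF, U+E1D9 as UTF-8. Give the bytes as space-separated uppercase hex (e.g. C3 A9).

D7 9D F0 9F 90 81 F3 9E B6 9C F0 90 91 8C E1 82 AF DF B5 D8 A3 E3 BF 9F EE 87 99

U+05DD: 2-byte form → D7 9D.
U+1F401: 4-byte form → F0 9F 90 81.
U+DED9C: 4-byte form → F3 9E B6 9C.
U+1044C: 4-byte form → F0 90 91 8C.
U+10AF: 3-byte form → E1 82 AF.
U+07F5: 2-byte form → DF B5.
U+0623: 2-byte form → D8 A3.
U+3FDF: 3-byte form → E3 BF 9F.
U+E1D9: 3-byte form → EE 87 99.
Concatenated (27 bytes): D7 9D F0 9F 90 81 F3 9E B6 9C F0 90 91 8C E1 82 AF DF B5 D8 A3 E3 BF 9F EE 87 99.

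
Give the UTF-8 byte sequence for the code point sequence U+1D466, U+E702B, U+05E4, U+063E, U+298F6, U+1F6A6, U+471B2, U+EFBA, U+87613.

F0 9D 91 A6 F3 A7 80 AB D7 A4 D8 BE F0 A9 A3 B6 F0 9F 9A A6 F1 87 86 B2 EE BE BA F2 87 98 93

U+1D466: 4-byte form → F0 9D 91 A6.
U+E702B: 4-byte form → F3 A7 80 AB.
U+05E4: 2-byte form → D7 A4.
U+063E: 2-byte form → D8 BE.
U+298F6: 4-byte form → F0 A9 A3 B6.
U+1F6A6: 4-byte form → F0 9F 9A A6.
U+471B2: 4-byte form → F1 87 86 B2.
U+EFBA: 3-byte form → EE BE BA.
U+87613: 4-byte form → F2 87 98 93.
Concatenated (31 bytes): F0 9D 91 A6 F3 A7 80 AB D7 A4 D8 BE F0 A9 A3 B6 F0 9F 9A A6 F1 87 86 B2 EE BE BA F2 87 98 93.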